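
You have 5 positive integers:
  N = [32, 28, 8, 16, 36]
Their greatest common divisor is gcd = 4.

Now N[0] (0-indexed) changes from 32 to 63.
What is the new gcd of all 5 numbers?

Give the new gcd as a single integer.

Numbers: [32, 28, 8, 16, 36], gcd = 4
Change: index 0, 32 -> 63
gcd of the OTHER numbers (without index 0): gcd([28, 8, 16, 36]) = 4
New gcd = gcd(g_others, new_val) = gcd(4, 63) = 1

Answer: 1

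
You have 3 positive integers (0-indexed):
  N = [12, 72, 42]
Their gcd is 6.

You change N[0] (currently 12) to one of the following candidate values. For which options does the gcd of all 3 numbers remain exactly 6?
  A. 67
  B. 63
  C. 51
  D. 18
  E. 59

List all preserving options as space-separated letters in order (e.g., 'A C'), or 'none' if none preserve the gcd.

Old gcd = 6; gcd of others (without N[0]) = 6
New gcd for candidate v: gcd(6, v). Preserves old gcd iff gcd(6, v) = 6.
  Option A: v=67, gcd(6,67)=1 -> changes
  Option B: v=63, gcd(6,63)=3 -> changes
  Option C: v=51, gcd(6,51)=3 -> changes
  Option D: v=18, gcd(6,18)=6 -> preserves
  Option E: v=59, gcd(6,59)=1 -> changes

Answer: D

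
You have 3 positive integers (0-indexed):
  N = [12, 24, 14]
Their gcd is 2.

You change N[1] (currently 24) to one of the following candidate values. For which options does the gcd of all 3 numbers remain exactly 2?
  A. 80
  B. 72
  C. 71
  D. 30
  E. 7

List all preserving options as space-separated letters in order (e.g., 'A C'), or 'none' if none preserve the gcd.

Old gcd = 2; gcd of others (without N[1]) = 2
New gcd for candidate v: gcd(2, v). Preserves old gcd iff gcd(2, v) = 2.
  Option A: v=80, gcd(2,80)=2 -> preserves
  Option B: v=72, gcd(2,72)=2 -> preserves
  Option C: v=71, gcd(2,71)=1 -> changes
  Option D: v=30, gcd(2,30)=2 -> preserves
  Option E: v=7, gcd(2,7)=1 -> changes

Answer: A B D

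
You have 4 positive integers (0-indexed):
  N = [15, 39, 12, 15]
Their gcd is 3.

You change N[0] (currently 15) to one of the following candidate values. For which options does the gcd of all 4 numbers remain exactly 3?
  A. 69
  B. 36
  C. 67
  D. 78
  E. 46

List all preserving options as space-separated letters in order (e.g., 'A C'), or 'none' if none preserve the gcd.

Answer: A B D

Derivation:
Old gcd = 3; gcd of others (without N[0]) = 3
New gcd for candidate v: gcd(3, v). Preserves old gcd iff gcd(3, v) = 3.
  Option A: v=69, gcd(3,69)=3 -> preserves
  Option B: v=36, gcd(3,36)=3 -> preserves
  Option C: v=67, gcd(3,67)=1 -> changes
  Option D: v=78, gcd(3,78)=3 -> preserves
  Option E: v=46, gcd(3,46)=1 -> changes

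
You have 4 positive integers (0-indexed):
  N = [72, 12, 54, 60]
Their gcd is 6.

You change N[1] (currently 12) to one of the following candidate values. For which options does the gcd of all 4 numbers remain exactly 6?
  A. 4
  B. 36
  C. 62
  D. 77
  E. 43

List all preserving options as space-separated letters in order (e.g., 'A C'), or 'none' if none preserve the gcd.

Old gcd = 6; gcd of others (without N[1]) = 6
New gcd for candidate v: gcd(6, v). Preserves old gcd iff gcd(6, v) = 6.
  Option A: v=4, gcd(6,4)=2 -> changes
  Option B: v=36, gcd(6,36)=6 -> preserves
  Option C: v=62, gcd(6,62)=2 -> changes
  Option D: v=77, gcd(6,77)=1 -> changes
  Option E: v=43, gcd(6,43)=1 -> changes

Answer: B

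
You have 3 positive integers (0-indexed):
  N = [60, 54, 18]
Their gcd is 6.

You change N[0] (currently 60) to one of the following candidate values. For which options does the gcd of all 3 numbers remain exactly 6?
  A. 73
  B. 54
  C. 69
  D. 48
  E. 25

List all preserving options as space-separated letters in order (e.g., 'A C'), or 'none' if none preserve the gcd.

Answer: D

Derivation:
Old gcd = 6; gcd of others (without N[0]) = 18
New gcd for candidate v: gcd(18, v). Preserves old gcd iff gcd(18, v) = 6.
  Option A: v=73, gcd(18,73)=1 -> changes
  Option B: v=54, gcd(18,54)=18 -> changes
  Option C: v=69, gcd(18,69)=3 -> changes
  Option D: v=48, gcd(18,48)=6 -> preserves
  Option E: v=25, gcd(18,25)=1 -> changes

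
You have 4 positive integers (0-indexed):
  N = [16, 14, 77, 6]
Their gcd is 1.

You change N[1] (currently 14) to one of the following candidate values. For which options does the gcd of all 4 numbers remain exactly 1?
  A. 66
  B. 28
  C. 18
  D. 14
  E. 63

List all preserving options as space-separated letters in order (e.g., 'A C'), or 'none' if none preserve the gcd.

Old gcd = 1; gcd of others (without N[1]) = 1
New gcd for candidate v: gcd(1, v). Preserves old gcd iff gcd(1, v) = 1.
  Option A: v=66, gcd(1,66)=1 -> preserves
  Option B: v=28, gcd(1,28)=1 -> preserves
  Option C: v=18, gcd(1,18)=1 -> preserves
  Option D: v=14, gcd(1,14)=1 -> preserves
  Option E: v=63, gcd(1,63)=1 -> preserves

Answer: A B C D E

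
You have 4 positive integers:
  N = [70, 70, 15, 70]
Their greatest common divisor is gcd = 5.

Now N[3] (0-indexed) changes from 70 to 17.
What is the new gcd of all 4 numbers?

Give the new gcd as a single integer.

Numbers: [70, 70, 15, 70], gcd = 5
Change: index 3, 70 -> 17
gcd of the OTHER numbers (without index 3): gcd([70, 70, 15]) = 5
New gcd = gcd(g_others, new_val) = gcd(5, 17) = 1

Answer: 1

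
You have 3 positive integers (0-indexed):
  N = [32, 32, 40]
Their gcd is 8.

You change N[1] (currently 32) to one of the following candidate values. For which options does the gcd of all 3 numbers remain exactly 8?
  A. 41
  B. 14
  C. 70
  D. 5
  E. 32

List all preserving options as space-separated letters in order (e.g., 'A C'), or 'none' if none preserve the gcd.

Answer: E

Derivation:
Old gcd = 8; gcd of others (without N[1]) = 8
New gcd for candidate v: gcd(8, v). Preserves old gcd iff gcd(8, v) = 8.
  Option A: v=41, gcd(8,41)=1 -> changes
  Option B: v=14, gcd(8,14)=2 -> changes
  Option C: v=70, gcd(8,70)=2 -> changes
  Option D: v=5, gcd(8,5)=1 -> changes
  Option E: v=32, gcd(8,32)=8 -> preserves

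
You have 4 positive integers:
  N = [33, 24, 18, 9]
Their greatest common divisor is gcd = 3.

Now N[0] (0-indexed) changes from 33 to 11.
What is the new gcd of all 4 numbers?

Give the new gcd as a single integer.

Answer: 1

Derivation:
Numbers: [33, 24, 18, 9], gcd = 3
Change: index 0, 33 -> 11
gcd of the OTHER numbers (without index 0): gcd([24, 18, 9]) = 3
New gcd = gcd(g_others, new_val) = gcd(3, 11) = 1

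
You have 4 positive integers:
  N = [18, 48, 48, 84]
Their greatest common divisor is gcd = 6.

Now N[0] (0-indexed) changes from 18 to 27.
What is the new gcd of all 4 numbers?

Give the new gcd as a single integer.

Numbers: [18, 48, 48, 84], gcd = 6
Change: index 0, 18 -> 27
gcd of the OTHER numbers (without index 0): gcd([48, 48, 84]) = 12
New gcd = gcd(g_others, new_val) = gcd(12, 27) = 3

Answer: 3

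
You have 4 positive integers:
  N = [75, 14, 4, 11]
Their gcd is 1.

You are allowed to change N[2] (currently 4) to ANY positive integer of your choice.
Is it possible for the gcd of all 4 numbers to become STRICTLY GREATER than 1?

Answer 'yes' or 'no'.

Answer: no

Derivation:
Current gcd = 1
gcd of all OTHER numbers (without N[2]=4): gcd([75, 14, 11]) = 1
The new gcd after any change is gcd(1, new_value).
This can be at most 1.
Since 1 = old gcd 1, the gcd can only stay the same or decrease.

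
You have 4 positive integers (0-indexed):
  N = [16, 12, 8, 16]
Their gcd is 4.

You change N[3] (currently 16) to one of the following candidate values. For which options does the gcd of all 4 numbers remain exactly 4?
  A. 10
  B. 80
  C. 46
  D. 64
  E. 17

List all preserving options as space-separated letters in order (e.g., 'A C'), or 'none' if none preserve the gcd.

Answer: B D

Derivation:
Old gcd = 4; gcd of others (without N[3]) = 4
New gcd for candidate v: gcd(4, v). Preserves old gcd iff gcd(4, v) = 4.
  Option A: v=10, gcd(4,10)=2 -> changes
  Option B: v=80, gcd(4,80)=4 -> preserves
  Option C: v=46, gcd(4,46)=2 -> changes
  Option D: v=64, gcd(4,64)=4 -> preserves
  Option E: v=17, gcd(4,17)=1 -> changes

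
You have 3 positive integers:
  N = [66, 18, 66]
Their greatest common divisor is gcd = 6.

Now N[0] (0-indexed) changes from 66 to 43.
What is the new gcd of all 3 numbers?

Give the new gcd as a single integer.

Answer: 1

Derivation:
Numbers: [66, 18, 66], gcd = 6
Change: index 0, 66 -> 43
gcd of the OTHER numbers (without index 0): gcd([18, 66]) = 6
New gcd = gcd(g_others, new_val) = gcd(6, 43) = 1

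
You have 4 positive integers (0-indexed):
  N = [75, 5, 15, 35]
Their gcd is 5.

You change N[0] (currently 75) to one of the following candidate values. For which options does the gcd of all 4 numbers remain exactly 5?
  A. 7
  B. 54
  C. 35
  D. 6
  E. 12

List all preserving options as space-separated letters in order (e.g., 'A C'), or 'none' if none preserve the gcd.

Answer: C

Derivation:
Old gcd = 5; gcd of others (without N[0]) = 5
New gcd for candidate v: gcd(5, v). Preserves old gcd iff gcd(5, v) = 5.
  Option A: v=7, gcd(5,7)=1 -> changes
  Option B: v=54, gcd(5,54)=1 -> changes
  Option C: v=35, gcd(5,35)=5 -> preserves
  Option D: v=6, gcd(5,6)=1 -> changes
  Option E: v=12, gcd(5,12)=1 -> changes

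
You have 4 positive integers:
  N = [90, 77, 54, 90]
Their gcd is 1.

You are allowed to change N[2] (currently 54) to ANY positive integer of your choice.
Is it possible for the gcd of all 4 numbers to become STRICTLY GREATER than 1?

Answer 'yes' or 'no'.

Current gcd = 1
gcd of all OTHER numbers (without N[2]=54): gcd([90, 77, 90]) = 1
The new gcd after any change is gcd(1, new_value).
This can be at most 1.
Since 1 = old gcd 1, the gcd can only stay the same or decrease.

Answer: no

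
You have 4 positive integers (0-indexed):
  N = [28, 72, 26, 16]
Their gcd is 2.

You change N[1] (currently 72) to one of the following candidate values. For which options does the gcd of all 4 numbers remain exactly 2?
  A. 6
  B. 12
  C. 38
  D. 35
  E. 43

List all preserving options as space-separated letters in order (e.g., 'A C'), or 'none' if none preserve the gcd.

Old gcd = 2; gcd of others (without N[1]) = 2
New gcd for candidate v: gcd(2, v). Preserves old gcd iff gcd(2, v) = 2.
  Option A: v=6, gcd(2,6)=2 -> preserves
  Option B: v=12, gcd(2,12)=2 -> preserves
  Option C: v=38, gcd(2,38)=2 -> preserves
  Option D: v=35, gcd(2,35)=1 -> changes
  Option E: v=43, gcd(2,43)=1 -> changes

Answer: A B C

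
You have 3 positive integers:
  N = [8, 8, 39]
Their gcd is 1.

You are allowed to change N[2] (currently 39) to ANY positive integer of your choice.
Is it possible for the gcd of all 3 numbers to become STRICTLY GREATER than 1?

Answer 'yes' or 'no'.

Answer: yes

Derivation:
Current gcd = 1
gcd of all OTHER numbers (without N[2]=39): gcd([8, 8]) = 8
The new gcd after any change is gcd(8, new_value).
This can be at most 8.
Since 8 > old gcd 1, the gcd CAN increase (e.g., set N[2] = 8).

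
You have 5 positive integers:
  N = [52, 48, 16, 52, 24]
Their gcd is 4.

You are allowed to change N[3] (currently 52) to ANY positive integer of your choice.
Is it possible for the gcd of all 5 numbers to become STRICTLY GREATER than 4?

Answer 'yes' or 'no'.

Current gcd = 4
gcd of all OTHER numbers (without N[3]=52): gcd([52, 48, 16, 24]) = 4
The new gcd after any change is gcd(4, new_value).
This can be at most 4.
Since 4 = old gcd 4, the gcd can only stay the same or decrease.

Answer: no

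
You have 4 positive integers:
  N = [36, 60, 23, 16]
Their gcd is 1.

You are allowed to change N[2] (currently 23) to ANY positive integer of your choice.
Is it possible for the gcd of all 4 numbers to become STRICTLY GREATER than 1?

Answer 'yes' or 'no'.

Current gcd = 1
gcd of all OTHER numbers (without N[2]=23): gcd([36, 60, 16]) = 4
The new gcd after any change is gcd(4, new_value).
This can be at most 4.
Since 4 > old gcd 1, the gcd CAN increase (e.g., set N[2] = 4).

Answer: yes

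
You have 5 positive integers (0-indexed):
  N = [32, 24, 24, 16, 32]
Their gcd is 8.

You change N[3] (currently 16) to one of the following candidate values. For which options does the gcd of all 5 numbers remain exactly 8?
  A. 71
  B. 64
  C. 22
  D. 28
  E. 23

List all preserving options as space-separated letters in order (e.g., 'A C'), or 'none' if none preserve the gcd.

Answer: B

Derivation:
Old gcd = 8; gcd of others (without N[3]) = 8
New gcd for candidate v: gcd(8, v). Preserves old gcd iff gcd(8, v) = 8.
  Option A: v=71, gcd(8,71)=1 -> changes
  Option B: v=64, gcd(8,64)=8 -> preserves
  Option C: v=22, gcd(8,22)=2 -> changes
  Option D: v=28, gcd(8,28)=4 -> changes
  Option E: v=23, gcd(8,23)=1 -> changes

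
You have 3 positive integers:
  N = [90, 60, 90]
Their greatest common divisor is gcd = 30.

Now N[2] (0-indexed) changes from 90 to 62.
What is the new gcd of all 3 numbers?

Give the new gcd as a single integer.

Numbers: [90, 60, 90], gcd = 30
Change: index 2, 90 -> 62
gcd of the OTHER numbers (without index 2): gcd([90, 60]) = 30
New gcd = gcd(g_others, new_val) = gcd(30, 62) = 2

Answer: 2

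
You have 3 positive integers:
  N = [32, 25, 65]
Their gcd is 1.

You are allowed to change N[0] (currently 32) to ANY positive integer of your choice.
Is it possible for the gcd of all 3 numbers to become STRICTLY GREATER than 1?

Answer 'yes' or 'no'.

Answer: yes

Derivation:
Current gcd = 1
gcd of all OTHER numbers (without N[0]=32): gcd([25, 65]) = 5
The new gcd after any change is gcd(5, new_value).
This can be at most 5.
Since 5 > old gcd 1, the gcd CAN increase (e.g., set N[0] = 5).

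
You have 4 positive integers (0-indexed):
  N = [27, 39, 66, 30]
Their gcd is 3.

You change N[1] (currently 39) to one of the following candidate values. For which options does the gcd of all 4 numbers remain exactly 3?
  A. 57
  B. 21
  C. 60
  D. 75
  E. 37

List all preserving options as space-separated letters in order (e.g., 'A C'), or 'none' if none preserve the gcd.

Answer: A B C D

Derivation:
Old gcd = 3; gcd of others (without N[1]) = 3
New gcd for candidate v: gcd(3, v). Preserves old gcd iff gcd(3, v) = 3.
  Option A: v=57, gcd(3,57)=3 -> preserves
  Option B: v=21, gcd(3,21)=3 -> preserves
  Option C: v=60, gcd(3,60)=3 -> preserves
  Option D: v=75, gcd(3,75)=3 -> preserves
  Option E: v=37, gcd(3,37)=1 -> changes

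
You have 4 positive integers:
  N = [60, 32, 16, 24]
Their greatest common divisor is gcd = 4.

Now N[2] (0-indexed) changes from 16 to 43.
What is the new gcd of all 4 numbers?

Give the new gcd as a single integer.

Answer: 1

Derivation:
Numbers: [60, 32, 16, 24], gcd = 4
Change: index 2, 16 -> 43
gcd of the OTHER numbers (without index 2): gcd([60, 32, 24]) = 4
New gcd = gcd(g_others, new_val) = gcd(4, 43) = 1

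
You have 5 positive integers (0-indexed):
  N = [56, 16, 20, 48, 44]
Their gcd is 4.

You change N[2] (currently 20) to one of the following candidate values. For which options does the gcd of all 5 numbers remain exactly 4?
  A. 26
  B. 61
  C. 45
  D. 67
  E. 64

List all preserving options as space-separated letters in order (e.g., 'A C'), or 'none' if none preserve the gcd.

Answer: E

Derivation:
Old gcd = 4; gcd of others (without N[2]) = 4
New gcd for candidate v: gcd(4, v). Preserves old gcd iff gcd(4, v) = 4.
  Option A: v=26, gcd(4,26)=2 -> changes
  Option B: v=61, gcd(4,61)=1 -> changes
  Option C: v=45, gcd(4,45)=1 -> changes
  Option D: v=67, gcd(4,67)=1 -> changes
  Option E: v=64, gcd(4,64)=4 -> preserves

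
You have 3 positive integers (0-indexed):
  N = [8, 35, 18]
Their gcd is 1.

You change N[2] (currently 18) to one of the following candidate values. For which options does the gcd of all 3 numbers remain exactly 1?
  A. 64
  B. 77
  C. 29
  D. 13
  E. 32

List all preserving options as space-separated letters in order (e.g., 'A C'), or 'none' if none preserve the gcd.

Answer: A B C D E

Derivation:
Old gcd = 1; gcd of others (without N[2]) = 1
New gcd for candidate v: gcd(1, v). Preserves old gcd iff gcd(1, v) = 1.
  Option A: v=64, gcd(1,64)=1 -> preserves
  Option B: v=77, gcd(1,77)=1 -> preserves
  Option C: v=29, gcd(1,29)=1 -> preserves
  Option D: v=13, gcd(1,13)=1 -> preserves
  Option E: v=32, gcd(1,32)=1 -> preserves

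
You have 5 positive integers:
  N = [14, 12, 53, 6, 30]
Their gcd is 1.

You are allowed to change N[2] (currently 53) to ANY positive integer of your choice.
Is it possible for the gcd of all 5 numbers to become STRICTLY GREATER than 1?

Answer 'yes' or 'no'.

Answer: yes

Derivation:
Current gcd = 1
gcd of all OTHER numbers (without N[2]=53): gcd([14, 12, 6, 30]) = 2
The new gcd after any change is gcd(2, new_value).
This can be at most 2.
Since 2 > old gcd 1, the gcd CAN increase (e.g., set N[2] = 2).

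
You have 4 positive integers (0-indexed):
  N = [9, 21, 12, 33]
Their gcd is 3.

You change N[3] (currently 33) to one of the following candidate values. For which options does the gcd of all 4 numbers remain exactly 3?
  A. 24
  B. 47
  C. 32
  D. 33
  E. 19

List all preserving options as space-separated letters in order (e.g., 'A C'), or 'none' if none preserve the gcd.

Answer: A D

Derivation:
Old gcd = 3; gcd of others (without N[3]) = 3
New gcd for candidate v: gcd(3, v). Preserves old gcd iff gcd(3, v) = 3.
  Option A: v=24, gcd(3,24)=3 -> preserves
  Option B: v=47, gcd(3,47)=1 -> changes
  Option C: v=32, gcd(3,32)=1 -> changes
  Option D: v=33, gcd(3,33)=3 -> preserves
  Option E: v=19, gcd(3,19)=1 -> changes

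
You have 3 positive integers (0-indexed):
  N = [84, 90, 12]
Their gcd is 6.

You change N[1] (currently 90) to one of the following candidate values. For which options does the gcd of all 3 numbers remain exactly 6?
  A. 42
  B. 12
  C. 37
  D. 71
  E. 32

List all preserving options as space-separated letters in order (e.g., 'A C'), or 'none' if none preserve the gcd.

Answer: A

Derivation:
Old gcd = 6; gcd of others (without N[1]) = 12
New gcd for candidate v: gcd(12, v). Preserves old gcd iff gcd(12, v) = 6.
  Option A: v=42, gcd(12,42)=6 -> preserves
  Option B: v=12, gcd(12,12)=12 -> changes
  Option C: v=37, gcd(12,37)=1 -> changes
  Option D: v=71, gcd(12,71)=1 -> changes
  Option E: v=32, gcd(12,32)=4 -> changes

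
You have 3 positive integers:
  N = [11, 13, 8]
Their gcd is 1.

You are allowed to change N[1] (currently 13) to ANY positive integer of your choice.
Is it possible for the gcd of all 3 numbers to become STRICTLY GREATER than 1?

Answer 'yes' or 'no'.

Current gcd = 1
gcd of all OTHER numbers (without N[1]=13): gcd([11, 8]) = 1
The new gcd after any change is gcd(1, new_value).
This can be at most 1.
Since 1 = old gcd 1, the gcd can only stay the same or decrease.

Answer: no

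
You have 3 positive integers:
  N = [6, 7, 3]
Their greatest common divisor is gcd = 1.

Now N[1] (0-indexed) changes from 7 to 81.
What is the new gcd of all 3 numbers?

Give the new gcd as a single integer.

Numbers: [6, 7, 3], gcd = 1
Change: index 1, 7 -> 81
gcd of the OTHER numbers (without index 1): gcd([6, 3]) = 3
New gcd = gcd(g_others, new_val) = gcd(3, 81) = 3

Answer: 3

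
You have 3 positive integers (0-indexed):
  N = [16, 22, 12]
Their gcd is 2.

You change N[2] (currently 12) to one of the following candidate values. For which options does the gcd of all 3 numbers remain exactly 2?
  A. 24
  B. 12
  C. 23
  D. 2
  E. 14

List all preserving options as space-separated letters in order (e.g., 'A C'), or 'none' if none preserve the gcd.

Old gcd = 2; gcd of others (without N[2]) = 2
New gcd for candidate v: gcd(2, v). Preserves old gcd iff gcd(2, v) = 2.
  Option A: v=24, gcd(2,24)=2 -> preserves
  Option B: v=12, gcd(2,12)=2 -> preserves
  Option C: v=23, gcd(2,23)=1 -> changes
  Option D: v=2, gcd(2,2)=2 -> preserves
  Option E: v=14, gcd(2,14)=2 -> preserves

Answer: A B D E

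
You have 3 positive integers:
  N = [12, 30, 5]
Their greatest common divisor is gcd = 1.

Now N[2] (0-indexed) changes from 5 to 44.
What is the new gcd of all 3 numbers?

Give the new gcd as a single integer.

Answer: 2

Derivation:
Numbers: [12, 30, 5], gcd = 1
Change: index 2, 5 -> 44
gcd of the OTHER numbers (without index 2): gcd([12, 30]) = 6
New gcd = gcd(g_others, new_val) = gcd(6, 44) = 2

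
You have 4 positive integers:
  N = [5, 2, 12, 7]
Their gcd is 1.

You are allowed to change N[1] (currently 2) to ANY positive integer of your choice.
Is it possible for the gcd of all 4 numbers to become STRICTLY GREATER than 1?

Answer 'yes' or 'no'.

Answer: no

Derivation:
Current gcd = 1
gcd of all OTHER numbers (without N[1]=2): gcd([5, 12, 7]) = 1
The new gcd after any change is gcd(1, new_value).
This can be at most 1.
Since 1 = old gcd 1, the gcd can only stay the same or decrease.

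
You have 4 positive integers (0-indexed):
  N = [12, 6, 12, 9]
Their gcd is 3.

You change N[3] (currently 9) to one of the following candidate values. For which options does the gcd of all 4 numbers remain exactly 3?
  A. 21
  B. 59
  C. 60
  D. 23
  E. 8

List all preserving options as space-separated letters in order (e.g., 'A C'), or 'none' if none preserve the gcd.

Old gcd = 3; gcd of others (without N[3]) = 6
New gcd for candidate v: gcd(6, v). Preserves old gcd iff gcd(6, v) = 3.
  Option A: v=21, gcd(6,21)=3 -> preserves
  Option B: v=59, gcd(6,59)=1 -> changes
  Option C: v=60, gcd(6,60)=6 -> changes
  Option D: v=23, gcd(6,23)=1 -> changes
  Option E: v=8, gcd(6,8)=2 -> changes

Answer: A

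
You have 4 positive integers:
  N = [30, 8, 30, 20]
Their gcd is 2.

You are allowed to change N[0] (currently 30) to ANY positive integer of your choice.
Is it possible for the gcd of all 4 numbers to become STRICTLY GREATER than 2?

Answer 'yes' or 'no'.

Answer: no

Derivation:
Current gcd = 2
gcd of all OTHER numbers (without N[0]=30): gcd([8, 30, 20]) = 2
The new gcd after any change is gcd(2, new_value).
This can be at most 2.
Since 2 = old gcd 2, the gcd can only stay the same or decrease.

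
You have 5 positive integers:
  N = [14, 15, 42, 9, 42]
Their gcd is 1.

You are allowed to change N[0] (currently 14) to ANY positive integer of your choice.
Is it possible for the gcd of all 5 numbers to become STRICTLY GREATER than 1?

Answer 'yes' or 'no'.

Current gcd = 1
gcd of all OTHER numbers (without N[0]=14): gcd([15, 42, 9, 42]) = 3
The new gcd after any change is gcd(3, new_value).
This can be at most 3.
Since 3 > old gcd 1, the gcd CAN increase (e.g., set N[0] = 3).

Answer: yes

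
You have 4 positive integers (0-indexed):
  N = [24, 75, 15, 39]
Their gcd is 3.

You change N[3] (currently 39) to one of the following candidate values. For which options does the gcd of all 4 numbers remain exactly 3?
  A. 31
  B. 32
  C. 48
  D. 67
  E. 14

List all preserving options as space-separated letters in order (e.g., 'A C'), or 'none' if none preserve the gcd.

Old gcd = 3; gcd of others (without N[3]) = 3
New gcd for candidate v: gcd(3, v). Preserves old gcd iff gcd(3, v) = 3.
  Option A: v=31, gcd(3,31)=1 -> changes
  Option B: v=32, gcd(3,32)=1 -> changes
  Option C: v=48, gcd(3,48)=3 -> preserves
  Option D: v=67, gcd(3,67)=1 -> changes
  Option E: v=14, gcd(3,14)=1 -> changes

Answer: C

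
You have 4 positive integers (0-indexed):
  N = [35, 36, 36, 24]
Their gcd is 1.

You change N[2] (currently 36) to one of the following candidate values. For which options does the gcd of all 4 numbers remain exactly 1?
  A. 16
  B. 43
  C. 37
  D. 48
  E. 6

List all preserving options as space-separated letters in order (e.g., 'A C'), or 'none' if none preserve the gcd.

Answer: A B C D E

Derivation:
Old gcd = 1; gcd of others (without N[2]) = 1
New gcd for candidate v: gcd(1, v). Preserves old gcd iff gcd(1, v) = 1.
  Option A: v=16, gcd(1,16)=1 -> preserves
  Option B: v=43, gcd(1,43)=1 -> preserves
  Option C: v=37, gcd(1,37)=1 -> preserves
  Option D: v=48, gcd(1,48)=1 -> preserves
  Option E: v=6, gcd(1,6)=1 -> preserves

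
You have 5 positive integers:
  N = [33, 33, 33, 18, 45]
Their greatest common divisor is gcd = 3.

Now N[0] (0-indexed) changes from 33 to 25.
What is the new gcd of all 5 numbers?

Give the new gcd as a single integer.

Answer: 1

Derivation:
Numbers: [33, 33, 33, 18, 45], gcd = 3
Change: index 0, 33 -> 25
gcd of the OTHER numbers (without index 0): gcd([33, 33, 18, 45]) = 3
New gcd = gcd(g_others, new_val) = gcd(3, 25) = 1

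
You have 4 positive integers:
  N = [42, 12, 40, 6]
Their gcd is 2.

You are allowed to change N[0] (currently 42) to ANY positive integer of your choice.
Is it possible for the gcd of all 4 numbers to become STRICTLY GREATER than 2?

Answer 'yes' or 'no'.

Answer: no

Derivation:
Current gcd = 2
gcd of all OTHER numbers (without N[0]=42): gcd([12, 40, 6]) = 2
The new gcd after any change is gcd(2, new_value).
This can be at most 2.
Since 2 = old gcd 2, the gcd can only stay the same or decrease.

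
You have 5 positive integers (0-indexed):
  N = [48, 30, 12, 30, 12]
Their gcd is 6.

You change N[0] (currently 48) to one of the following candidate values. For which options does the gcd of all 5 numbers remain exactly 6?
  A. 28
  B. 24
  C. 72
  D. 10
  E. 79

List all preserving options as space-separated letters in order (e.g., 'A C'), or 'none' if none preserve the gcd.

Answer: B C

Derivation:
Old gcd = 6; gcd of others (without N[0]) = 6
New gcd for candidate v: gcd(6, v). Preserves old gcd iff gcd(6, v) = 6.
  Option A: v=28, gcd(6,28)=2 -> changes
  Option B: v=24, gcd(6,24)=6 -> preserves
  Option C: v=72, gcd(6,72)=6 -> preserves
  Option D: v=10, gcd(6,10)=2 -> changes
  Option E: v=79, gcd(6,79)=1 -> changes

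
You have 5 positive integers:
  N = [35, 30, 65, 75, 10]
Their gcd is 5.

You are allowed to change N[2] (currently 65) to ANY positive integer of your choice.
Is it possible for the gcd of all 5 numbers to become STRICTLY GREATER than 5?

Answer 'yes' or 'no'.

Answer: no

Derivation:
Current gcd = 5
gcd of all OTHER numbers (without N[2]=65): gcd([35, 30, 75, 10]) = 5
The new gcd after any change is gcd(5, new_value).
This can be at most 5.
Since 5 = old gcd 5, the gcd can only stay the same or decrease.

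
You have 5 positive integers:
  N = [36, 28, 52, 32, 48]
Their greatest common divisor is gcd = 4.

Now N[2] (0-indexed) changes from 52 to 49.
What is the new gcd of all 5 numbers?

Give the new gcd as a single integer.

Answer: 1

Derivation:
Numbers: [36, 28, 52, 32, 48], gcd = 4
Change: index 2, 52 -> 49
gcd of the OTHER numbers (without index 2): gcd([36, 28, 32, 48]) = 4
New gcd = gcd(g_others, new_val) = gcd(4, 49) = 1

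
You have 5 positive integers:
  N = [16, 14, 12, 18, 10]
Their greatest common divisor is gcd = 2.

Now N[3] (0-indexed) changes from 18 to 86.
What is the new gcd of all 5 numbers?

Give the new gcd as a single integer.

Answer: 2

Derivation:
Numbers: [16, 14, 12, 18, 10], gcd = 2
Change: index 3, 18 -> 86
gcd of the OTHER numbers (without index 3): gcd([16, 14, 12, 10]) = 2
New gcd = gcd(g_others, new_val) = gcd(2, 86) = 2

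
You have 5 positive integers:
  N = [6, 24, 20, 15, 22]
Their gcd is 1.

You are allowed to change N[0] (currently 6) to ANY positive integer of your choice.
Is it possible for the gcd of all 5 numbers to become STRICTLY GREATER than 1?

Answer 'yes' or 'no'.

Current gcd = 1
gcd of all OTHER numbers (without N[0]=6): gcd([24, 20, 15, 22]) = 1
The new gcd after any change is gcd(1, new_value).
This can be at most 1.
Since 1 = old gcd 1, the gcd can only stay the same or decrease.

Answer: no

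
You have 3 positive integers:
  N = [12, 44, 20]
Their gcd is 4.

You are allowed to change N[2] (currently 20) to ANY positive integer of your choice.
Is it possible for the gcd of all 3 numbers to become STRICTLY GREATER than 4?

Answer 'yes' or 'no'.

Answer: no

Derivation:
Current gcd = 4
gcd of all OTHER numbers (without N[2]=20): gcd([12, 44]) = 4
The new gcd after any change is gcd(4, new_value).
This can be at most 4.
Since 4 = old gcd 4, the gcd can only stay the same or decrease.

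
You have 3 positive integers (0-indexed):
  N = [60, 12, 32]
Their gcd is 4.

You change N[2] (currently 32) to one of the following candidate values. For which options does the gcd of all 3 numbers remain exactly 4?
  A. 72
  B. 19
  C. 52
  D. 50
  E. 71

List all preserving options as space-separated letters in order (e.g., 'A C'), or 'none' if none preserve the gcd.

Answer: C

Derivation:
Old gcd = 4; gcd of others (without N[2]) = 12
New gcd for candidate v: gcd(12, v). Preserves old gcd iff gcd(12, v) = 4.
  Option A: v=72, gcd(12,72)=12 -> changes
  Option B: v=19, gcd(12,19)=1 -> changes
  Option C: v=52, gcd(12,52)=4 -> preserves
  Option D: v=50, gcd(12,50)=2 -> changes
  Option E: v=71, gcd(12,71)=1 -> changes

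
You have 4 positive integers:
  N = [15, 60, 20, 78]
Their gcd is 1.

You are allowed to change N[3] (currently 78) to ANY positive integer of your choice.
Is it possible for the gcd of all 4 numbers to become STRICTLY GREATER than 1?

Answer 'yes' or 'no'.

Current gcd = 1
gcd of all OTHER numbers (without N[3]=78): gcd([15, 60, 20]) = 5
The new gcd after any change is gcd(5, new_value).
This can be at most 5.
Since 5 > old gcd 1, the gcd CAN increase (e.g., set N[3] = 5).

Answer: yes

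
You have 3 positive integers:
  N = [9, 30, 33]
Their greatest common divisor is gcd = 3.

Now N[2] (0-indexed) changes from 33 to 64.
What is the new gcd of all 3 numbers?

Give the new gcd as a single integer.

Answer: 1

Derivation:
Numbers: [9, 30, 33], gcd = 3
Change: index 2, 33 -> 64
gcd of the OTHER numbers (without index 2): gcd([9, 30]) = 3
New gcd = gcd(g_others, new_val) = gcd(3, 64) = 1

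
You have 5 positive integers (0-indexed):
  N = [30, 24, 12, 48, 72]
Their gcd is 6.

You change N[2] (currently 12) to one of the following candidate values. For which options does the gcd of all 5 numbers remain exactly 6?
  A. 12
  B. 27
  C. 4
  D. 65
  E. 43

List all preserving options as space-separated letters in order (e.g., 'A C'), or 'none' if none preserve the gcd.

Answer: A

Derivation:
Old gcd = 6; gcd of others (without N[2]) = 6
New gcd for candidate v: gcd(6, v). Preserves old gcd iff gcd(6, v) = 6.
  Option A: v=12, gcd(6,12)=6 -> preserves
  Option B: v=27, gcd(6,27)=3 -> changes
  Option C: v=4, gcd(6,4)=2 -> changes
  Option D: v=65, gcd(6,65)=1 -> changes
  Option E: v=43, gcd(6,43)=1 -> changes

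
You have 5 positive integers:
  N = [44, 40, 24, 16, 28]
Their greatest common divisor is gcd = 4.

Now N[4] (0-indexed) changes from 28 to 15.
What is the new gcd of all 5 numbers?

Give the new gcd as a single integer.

Numbers: [44, 40, 24, 16, 28], gcd = 4
Change: index 4, 28 -> 15
gcd of the OTHER numbers (without index 4): gcd([44, 40, 24, 16]) = 4
New gcd = gcd(g_others, new_val) = gcd(4, 15) = 1

Answer: 1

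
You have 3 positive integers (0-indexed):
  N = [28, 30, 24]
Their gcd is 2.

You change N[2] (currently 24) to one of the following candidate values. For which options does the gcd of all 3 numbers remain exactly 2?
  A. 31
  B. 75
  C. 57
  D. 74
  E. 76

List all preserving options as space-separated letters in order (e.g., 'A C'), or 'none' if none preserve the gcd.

Old gcd = 2; gcd of others (without N[2]) = 2
New gcd for candidate v: gcd(2, v). Preserves old gcd iff gcd(2, v) = 2.
  Option A: v=31, gcd(2,31)=1 -> changes
  Option B: v=75, gcd(2,75)=1 -> changes
  Option C: v=57, gcd(2,57)=1 -> changes
  Option D: v=74, gcd(2,74)=2 -> preserves
  Option E: v=76, gcd(2,76)=2 -> preserves

Answer: D E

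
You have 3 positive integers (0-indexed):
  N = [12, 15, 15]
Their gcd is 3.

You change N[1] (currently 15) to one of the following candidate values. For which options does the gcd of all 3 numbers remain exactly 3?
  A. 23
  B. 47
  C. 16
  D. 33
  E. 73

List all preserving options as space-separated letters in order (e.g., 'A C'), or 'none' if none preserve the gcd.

Old gcd = 3; gcd of others (without N[1]) = 3
New gcd for candidate v: gcd(3, v). Preserves old gcd iff gcd(3, v) = 3.
  Option A: v=23, gcd(3,23)=1 -> changes
  Option B: v=47, gcd(3,47)=1 -> changes
  Option C: v=16, gcd(3,16)=1 -> changes
  Option D: v=33, gcd(3,33)=3 -> preserves
  Option E: v=73, gcd(3,73)=1 -> changes

Answer: D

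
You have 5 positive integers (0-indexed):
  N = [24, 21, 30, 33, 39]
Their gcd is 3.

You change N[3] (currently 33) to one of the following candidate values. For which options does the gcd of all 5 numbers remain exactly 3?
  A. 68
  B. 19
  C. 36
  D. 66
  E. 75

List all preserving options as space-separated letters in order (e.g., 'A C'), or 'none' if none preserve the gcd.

Answer: C D E

Derivation:
Old gcd = 3; gcd of others (without N[3]) = 3
New gcd for candidate v: gcd(3, v). Preserves old gcd iff gcd(3, v) = 3.
  Option A: v=68, gcd(3,68)=1 -> changes
  Option B: v=19, gcd(3,19)=1 -> changes
  Option C: v=36, gcd(3,36)=3 -> preserves
  Option D: v=66, gcd(3,66)=3 -> preserves
  Option E: v=75, gcd(3,75)=3 -> preserves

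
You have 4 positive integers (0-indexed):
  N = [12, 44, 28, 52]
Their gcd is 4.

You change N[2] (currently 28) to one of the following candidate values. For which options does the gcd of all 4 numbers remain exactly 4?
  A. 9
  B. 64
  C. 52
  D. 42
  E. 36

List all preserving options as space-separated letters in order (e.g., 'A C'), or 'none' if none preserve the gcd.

Answer: B C E

Derivation:
Old gcd = 4; gcd of others (without N[2]) = 4
New gcd for candidate v: gcd(4, v). Preserves old gcd iff gcd(4, v) = 4.
  Option A: v=9, gcd(4,9)=1 -> changes
  Option B: v=64, gcd(4,64)=4 -> preserves
  Option C: v=52, gcd(4,52)=4 -> preserves
  Option D: v=42, gcd(4,42)=2 -> changes
  Option E: v=36, gcd(4,36)=4 -> preserves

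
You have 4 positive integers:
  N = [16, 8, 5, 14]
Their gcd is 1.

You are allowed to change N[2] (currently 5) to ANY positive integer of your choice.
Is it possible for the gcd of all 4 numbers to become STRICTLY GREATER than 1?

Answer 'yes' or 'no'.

Current gcd = 1
gcd of all OTHER numbers (without N[2]=5): gcd([16, 8, 14]) = 2
The new gcd after any change is gcd(2, new_value).
This can be at most 2.
Since 2 > old gcd 1, the gcd CAN increase (e.g., set N[2] = 2).

Answer: yes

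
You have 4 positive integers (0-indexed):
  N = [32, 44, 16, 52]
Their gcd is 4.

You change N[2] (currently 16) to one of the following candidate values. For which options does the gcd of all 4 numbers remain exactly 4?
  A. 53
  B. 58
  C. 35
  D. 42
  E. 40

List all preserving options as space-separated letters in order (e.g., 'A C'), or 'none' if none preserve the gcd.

Answer: E

Derivation:
Old gcd = 4; gcd of others (without N[2]) = 4
New gcd for candidate v: gcd(4, v). Preserves old gcd iff gcd(4, v) = 4.
  Option A: v=53, gcd(4,53)=1 -> changes
  Option B: v=58, gcd(4,58)=2 -> changes
  Option C: v=35, gcd(4,35)=1 -> changes
  Option D: v=42, gcd(4,42)=2 -> changes
  Option E: v=40, gcd(4,40)=4 -> preserves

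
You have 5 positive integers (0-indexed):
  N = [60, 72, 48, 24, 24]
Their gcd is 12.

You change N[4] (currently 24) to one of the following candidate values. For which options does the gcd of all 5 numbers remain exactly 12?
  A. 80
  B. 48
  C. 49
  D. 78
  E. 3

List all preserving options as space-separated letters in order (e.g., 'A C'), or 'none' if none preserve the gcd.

Answer: B

Derivation:
Old gcd = 12; gcd of others (without N[4]) = 12
New gcd for candidate v: gcd(12, v). Preserves old gcd iff gcd(12, v) = 12.
  Option A: v=80, gcd(12,80)=4 -> changes
  Option B: v=48, gcd(12,48)=12 -> preserves
  Option C: v=49, gcd(12,49)=1 -> changes
  Option D: v=78, gcd(12,78)=6 -> changes
  Option E: v=3, gcd(12,3)=3 -> changes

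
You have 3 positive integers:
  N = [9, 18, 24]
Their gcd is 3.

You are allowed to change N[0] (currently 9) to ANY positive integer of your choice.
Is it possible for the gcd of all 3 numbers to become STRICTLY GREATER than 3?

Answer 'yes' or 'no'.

Current gcd = 3
gcd of all OTHER numbers (without N[0]=9): gcd([18, 24]) = 6
The new gcd after any change is gcd(6, new_value).
This can be at most 6.
Since 6 > old gcd 3, the gcd CAN increase (e.g., set N[0] = 6).

Answer: yes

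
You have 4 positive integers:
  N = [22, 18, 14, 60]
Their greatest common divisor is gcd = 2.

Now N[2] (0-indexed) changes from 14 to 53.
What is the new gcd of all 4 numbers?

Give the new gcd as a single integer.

Numbers: [22, 18, 14, 60], gcd = 2
Change: index 2, 14 -> 53
gcd of the OTHER numbers (without index 2): gcd([22, 18, 60]) = 2
New gcd = gcd(g_others, new_val) = gcd(2, 53) = 1

Answer: 1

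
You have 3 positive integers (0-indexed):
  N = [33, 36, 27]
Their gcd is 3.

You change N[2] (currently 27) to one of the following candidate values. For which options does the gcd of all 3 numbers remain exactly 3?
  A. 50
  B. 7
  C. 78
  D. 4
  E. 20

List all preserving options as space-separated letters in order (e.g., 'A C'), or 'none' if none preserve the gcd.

Answer: C

Derivation:
Old gcd = 3; gcd of others (without N[2]) = 3
New gcd for candidate v: gcd(3, v). Preserves old gcd iff gcd(3, v) = 3.
  Option A: v=50, gcd(3,50)=1 -> changes
  Option B: v=7, gcd(3,7)=1 -> changes
  Option C: v=78, gcd(3,78)=3 -> preserves
  Option D: v=4, gcd(3,4)=1 -> changes
  Option E: v=20, gcd(3,20)=1 -> changes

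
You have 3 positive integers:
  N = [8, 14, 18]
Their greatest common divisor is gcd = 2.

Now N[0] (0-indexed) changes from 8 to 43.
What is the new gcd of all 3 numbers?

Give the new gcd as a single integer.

Answer: 1

Derivation:
Numbers: [8, 14, 18], gcd = 2
Change: index 0, 8 -> 43
gcd of the OTHER numbers (without index 0): gcd([14, 18]) = 2
New gcd = gcd(g_others, new_val) = gcd(2, 43) = 1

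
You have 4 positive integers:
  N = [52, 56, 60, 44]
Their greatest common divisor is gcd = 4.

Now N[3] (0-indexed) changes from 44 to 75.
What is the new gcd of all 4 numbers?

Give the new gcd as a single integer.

Answer: 1

Derivation:
Numbers: [52, 56, 60, 44], gcd = 4
Change: index 3, 44 -> 75
gcd of the OTHER numbers (without index 3): gcd([52, 56, 60]) = 4
New gcd = gcd(g_others, new_val) = gcd(4, 75) = 1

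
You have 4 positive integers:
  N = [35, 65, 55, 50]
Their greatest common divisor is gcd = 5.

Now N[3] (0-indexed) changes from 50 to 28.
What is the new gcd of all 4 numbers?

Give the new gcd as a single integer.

Answer: 1

Derivation:
Numbers: [35, 65, 55, 50], gcd = 5
Change: index 3, 50 -> 28
gcd of the OTHER numbers (without index 3): gcd([35, 65, 55]) = 5
New gcd = gcd(g_others, new_val) = gcd(5, 28) = 1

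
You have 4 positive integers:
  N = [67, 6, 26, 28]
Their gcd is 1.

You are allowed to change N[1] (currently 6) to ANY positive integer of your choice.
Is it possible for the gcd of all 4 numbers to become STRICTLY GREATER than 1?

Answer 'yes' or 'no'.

Answer: no

Derivation:
Current gcd = 1
gcd of all OTHER numbers (without N[1]=6): gcd([67, 26, 28]) = 1
The new gcd after any change is gcd(1, new_value).
This can be at most 1.
Since 1 = old gcd 1, the gcd can only stay the same or decrease.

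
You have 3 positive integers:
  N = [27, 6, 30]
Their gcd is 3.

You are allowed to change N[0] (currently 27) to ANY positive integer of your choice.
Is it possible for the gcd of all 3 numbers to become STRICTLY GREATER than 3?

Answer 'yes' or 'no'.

Current gcd = 3
gcd of all OTHER numbers (without N[0]=27): gcd([6, 30]) = 6
The new gcd after any change is gcd(6, new_value).
This can be at most 6.
Since 6 > old gcd 3, the gcd CAN increase (e.g., set N[0] = 6).

Answer: yes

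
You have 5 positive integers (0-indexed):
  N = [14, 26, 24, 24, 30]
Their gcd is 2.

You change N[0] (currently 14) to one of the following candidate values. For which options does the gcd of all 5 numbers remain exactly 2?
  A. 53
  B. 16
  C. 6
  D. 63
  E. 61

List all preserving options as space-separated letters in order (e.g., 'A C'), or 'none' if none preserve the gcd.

Old gcd = 2; gcd of others (without N[0]) = 2
New gcd for candidate v: gcd(2, v). Preserves old gcd iff gcd(2, v) = 2.
  Option A: v=53, gcd(2,53)=1 -> changes
  Option B: v=16, gcd(2,16)=2 -> preserves
  Option C: v=6, gcd(2,6)=2 -> preserves
  Option D: v=63, gcd(2,63)=1 -> changes
  Option E: v=61, gcd(2,61)=1 -> changes

Answer: B C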